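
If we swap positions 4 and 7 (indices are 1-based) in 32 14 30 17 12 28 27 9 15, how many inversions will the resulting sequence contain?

26

Positions 4 and 7 hold 17 and 27; after swapping, the array is [32, 14, 30, 27, 12, 28, 17, 9, 15].
For each element, count later entries that are smaller:
32 → 14, 30, 27, 12, 28, 17, 9, 15 → 8
14 → 12, 9 → 2
30 → 27, 12, 28, 17, 9, 15 → 6
27 → 12, 17, 9, 15 → 4
12 → 9 → 1
28 → 17, 9, 15 → 3
17 → 9, 15 → 2
9 → none → 0
15 → none → 0
Sum: 8 + 2 + 6 + 4 + 1 + 3 + 2 + 0 + 0 = 26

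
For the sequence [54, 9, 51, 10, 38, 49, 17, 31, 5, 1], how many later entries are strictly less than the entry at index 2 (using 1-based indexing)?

The element at index 2 is 9.
Elements after it: 51, 10, 38, 49, 17, 31, 5, 1
Those smaller than 9: 5, 1

2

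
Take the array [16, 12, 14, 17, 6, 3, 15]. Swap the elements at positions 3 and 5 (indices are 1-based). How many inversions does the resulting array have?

Positions 3 and 5 hold 14 and 6; after swapping, the array is [16, 12, 6, 17, 14, 3, 15].
For each element, count later entries that are smaller:
16: 5
12: 2
6: 1
17: 3
14: 1
3: 0
15: 0
Sum: 5 + 2 + 1 + 3 + 1 + 0 + 0 = 12

12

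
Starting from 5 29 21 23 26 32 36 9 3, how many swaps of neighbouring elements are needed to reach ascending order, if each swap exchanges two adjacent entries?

17 adjacent swaps

The minimum number of adjacent swaps to sort an array equals its inversion count, since every such swap removes exactly one inversion.
Count inversions — for each element, later elements that are smaller:
5: 3 → 1
29: 21, 23, 26, 9, 3 → 5
21: 9, 3 → 2
23: 9, 3 → 2
26: 9, 3 → 2
32: 9, 3 → 2
36: 9, 3 → 2
9: 3 → 1
3: none → 0
Total inversions: 1 + 5 + 2 + 2 + 2 + 2 + 2 + 1 + 0 = 17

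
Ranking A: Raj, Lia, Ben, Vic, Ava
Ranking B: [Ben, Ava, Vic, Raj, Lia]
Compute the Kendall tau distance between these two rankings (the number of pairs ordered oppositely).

7 discordant pairs

Assign each item its position (1..5) in the first ordering, then rewrite the second ordering as that position sequence:
positions: Raj→1, Lia→2, Ben→3, Vic→4, Ava→5
second ordering as positions: [3, 5, 4, 1, 2]
Discordant pairs = inversions in this position sequence.
3: 1, 2 → 2
5: 4, 1, 2 → 3
4: 1, 2 → 2
1: 0
2: 0
Total: 2 + 3 + 2 + 0 + 0 = 7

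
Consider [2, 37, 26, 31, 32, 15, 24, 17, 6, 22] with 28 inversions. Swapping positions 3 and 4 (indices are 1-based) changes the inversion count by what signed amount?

+1

Positions 3 and 4 hold 26 and 31; after swapping, the array is [2, 37, 31, 26, 32, 15, 24, 17, 6, 22].
Sweep left to right; for each value list the smaller values that follow it:
2: 0
37: 8
31: 6
26: 5
32: 5
15: 1
24: 3
17: 1
6: 0
22: 0
Sum: 0 + 8 + 6 + 5 + 5 + 1 + 3 + 1 + 0 + 0 = 29
Change: 29 − 28 = +1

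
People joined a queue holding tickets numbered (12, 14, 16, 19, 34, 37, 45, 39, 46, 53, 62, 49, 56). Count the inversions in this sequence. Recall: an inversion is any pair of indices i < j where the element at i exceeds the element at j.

4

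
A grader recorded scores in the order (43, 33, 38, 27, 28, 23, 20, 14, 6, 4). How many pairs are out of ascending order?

Count, for each position, how many later elements it exceeds:
43: 9
33: 7
38: 7
27: 5
28: 5
23: 4
20: 3
14: 2
6: 1
4: 0
Sum: 9 + 7 + 7 + 5 + 5 + 4 + 3 + 2 + 1 + 0 = 43

43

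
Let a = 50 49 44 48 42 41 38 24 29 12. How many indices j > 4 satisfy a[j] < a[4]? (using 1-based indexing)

6 such elements

The element at index 4 is 48.
Elements after it: 42, 41, 38, 24, 29, 12
Those smaller than 48: 42, 41, 38, 24, 29, 12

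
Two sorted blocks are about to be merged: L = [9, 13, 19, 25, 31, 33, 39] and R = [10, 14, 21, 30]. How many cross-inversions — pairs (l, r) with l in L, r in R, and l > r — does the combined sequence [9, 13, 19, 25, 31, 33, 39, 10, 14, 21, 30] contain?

Count, for every r in R, how many entries of L exceed r:
r = 10: 13, 19, 25, 31, 33, 39 → 6
r = 14: 19, 25, 31, 33, 39 → 5
r = 21: 25, 31, 33, 39 → 4
r = 30: 31, 33, 39 → 3
Cross-inversions: 6 + 5 + 4 + 3 = 18

18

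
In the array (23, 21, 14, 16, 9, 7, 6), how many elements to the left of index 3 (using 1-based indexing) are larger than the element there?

2 such elements

The element at index 3 is 14.
Elements before it: 23, 21
Those larger than 14: 23, 21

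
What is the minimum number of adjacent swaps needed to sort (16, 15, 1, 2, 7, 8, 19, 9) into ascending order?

Each adjacent swap fixes exactly one inversion, so the minimum swap count equals the number of inversions.
Count inversions — for each element, later elements that are smaller:
16: 15, 1, 2, 7, 8, 9 → 6
15: 1, 2, 7, 8, 9 → 5
1: none → 0
2: none → 0
7: none → 0
8: none → 0
19: 9 → 1
9: none → 0
Total inversions: 6 + 5 + 0 + 0 + 0 + 0 + 1 + 0 = 12

12 adjacent swaps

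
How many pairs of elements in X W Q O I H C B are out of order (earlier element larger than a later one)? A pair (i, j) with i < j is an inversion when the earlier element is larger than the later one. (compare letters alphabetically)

For each element, count later entries that are smaller:
X: 7
W: 6
Q: 5
O: 4
I: 3
H: 2
C: 1
B: 0
Sum: 7 + 6 + 5 + 4 + 3 + 2 + 1 + 0 = 28

28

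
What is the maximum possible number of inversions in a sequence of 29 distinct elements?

There are 406 inversions.

The maximum occurs when the array is in strictly decreasing order: every one of the C(29, 2) pairs is inverted.
C(29, 2) = 29·28/2 = 406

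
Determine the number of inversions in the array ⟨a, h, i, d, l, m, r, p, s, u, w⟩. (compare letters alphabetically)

3

Sweep left to right; for each value list the smaller values that follow it:
a: 0
h: 1
i: 1
d: 0
l: 0
m: 0
r: 1
p: 0
s: 0
u: 0
w: 0
Sum: 0 + 1 + 1 + 0 + 0 + 0 + 1 + 0 + 0 + 0 + 0 = 3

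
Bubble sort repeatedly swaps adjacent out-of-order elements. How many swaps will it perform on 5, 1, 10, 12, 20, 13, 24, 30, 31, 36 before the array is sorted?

2 swaps

Each adjacent swap fixes exactly one inversion, so the minimum swap count equals the number of inversions.
Count inversions — for each element, later elements that are smaller:
5: 1 → 1
1: none → 0
10: none → 0
12: none → 0
20: 13 → 1
13: none → 0
24: none → 0
30: none → 0
31: none → 0
36: none → 0
Total inversions: 1 + 0 + 0 + 0 + 1 + 0 + 0 + 0 + 0 + 0 = 2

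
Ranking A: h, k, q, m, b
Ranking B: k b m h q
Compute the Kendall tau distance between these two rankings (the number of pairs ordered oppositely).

6 discordant pairs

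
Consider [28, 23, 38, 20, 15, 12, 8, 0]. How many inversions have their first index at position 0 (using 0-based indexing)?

6

The element at index 0 is 28.
Elements after it: 23, 38, 20, 15, 12, 8, 0
Those smaller than 28: 23, 20, 15, 12, 8, 0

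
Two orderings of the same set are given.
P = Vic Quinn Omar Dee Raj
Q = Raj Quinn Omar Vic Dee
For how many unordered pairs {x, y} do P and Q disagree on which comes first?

6

Assign each item its position (1..5) in the first ordering, then rewrite the second ordering as that position sequence:
positions: Vic→1, Quinn→2, Omar→3, Dee→4, Raj→5
second ordering as positions: [5, 2, 3, 1, 4]
Discordant pairs = inversions in this position sequence.
5: 2, 3, 1, 4 → 4
2: 1 → 1
3: 1 → 1
1: 0
4: 0
Total: 4 + 1 + 1 + 0 + 0 = 6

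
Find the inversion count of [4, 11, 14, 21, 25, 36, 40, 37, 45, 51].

Count, for each position, how many later elements it exceeds:
4: 0
11: 0
14: 0
21: 0
25: 0
36: 0
40: 1
37: 0
45: 0
51: 0
Sum: 0 + 0 + 0 + 0 + 0 + 0 + 1 + 0 + 0 + 0 = 1

1 inversion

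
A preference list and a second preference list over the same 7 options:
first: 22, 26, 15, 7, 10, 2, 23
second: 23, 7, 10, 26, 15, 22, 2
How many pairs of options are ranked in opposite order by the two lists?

14 pairs

Assign each item its position (1..7) in the first ordering, then rewrite the second ordering as that position sequence:
positions: 22→1, 26→2, 15→3, 7→4, 10→5, 2→6, 23→7
second ordering as positions: [7, 4, 5, 2, 3, 1, 6]
Discordant pairs = inversions in this position sequence.
7: 4, 5, 2, 3, 1, 6 → 6
4: 2, 3, 1 → 3
5: 2, 3, 1 → 3
2: 1 → 1
3: 1 → 1
1: 0
6: 0
Total: 6 + 3 + 3 + 1 + 1 + 0 + 0 = 14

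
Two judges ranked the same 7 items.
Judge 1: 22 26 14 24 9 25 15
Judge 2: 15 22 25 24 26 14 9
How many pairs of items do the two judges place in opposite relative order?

Assign each item its position (1..7) in the first ordering, then rewrite the second ordering as that position sequence:
positions: 22→1, 26→2, 14→3, 24→4, 9→5, 25→6, 15→7
second ordering as positions: [7, 1, 6, 4, 2, 3, 5]
Discordant pairs = inversions in this position sequence.
7: 1, 6, 4, 2, 3, 5 → 6
1: 0
6: 4, 2, 3, 5 → 4
4: 2, 3 → 2
2: 0
3: 0
5: 0
Total: 6 + 0 + 4 + 2 + 0 + 0 + 0 = 12

Discordant pairs: 12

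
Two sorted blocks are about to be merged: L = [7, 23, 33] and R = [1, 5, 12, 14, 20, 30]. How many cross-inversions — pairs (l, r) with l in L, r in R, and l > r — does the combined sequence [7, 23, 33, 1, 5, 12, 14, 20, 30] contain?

13 cross-inversions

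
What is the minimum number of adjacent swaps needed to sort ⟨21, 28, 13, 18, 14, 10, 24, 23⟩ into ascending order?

15 adjacent swaps

Each adjacent swap fixes exactly one inversion, so the minimum swap count equals the number of inversions.
Count inversions — for each element, later elements that are smaller:
21: 13, 18, 14, 10 → 4
28: 13, 18, 14, 10, 24, 23 → 6
13: 10 → 1
18: 14, 10 → 2
14: 10 → 1
10: none → 0
24: 23 → 1
23: none → 0
Total inversions: 4 + 6 + 1 + 2 + 1 + 0 + 1 + 0 = 15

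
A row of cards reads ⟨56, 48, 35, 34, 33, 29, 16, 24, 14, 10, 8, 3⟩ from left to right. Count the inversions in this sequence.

Count, for each position, how many later elements it exceeds:
56: 11
48: 10
35: 9
34: 8
33: 7
29: 6
16: 4
24: 4
14: 3
10: 2
8: 1
3: 0
Sum: 11 + 10 + 9 + 8 + 7 + 6 + 4 + 4 + 3 + 2 + 1 + 0 = 65

Out-of-order pairs: 65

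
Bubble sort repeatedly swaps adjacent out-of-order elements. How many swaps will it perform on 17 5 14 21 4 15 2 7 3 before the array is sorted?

25 adjacent swaps

The minimum number of adjacent swaps to sort an array equals its inversion count, since every such swap removes exactly one inversion.
Count inversions — for each element, later elements that are smaller:
17: 5, 14, 4, 15, 2, 7, 3 → 7
5: 4, 2, 3 → 3
14: 4, 2, 7, 3 → 4
21: 4, 15, 2, 7, 3 → 5
4: 2, 3 → 2
15: 2, 7, 3 → 3
2: none → 0
7: 3 → 1
3: none → 0
Total inversions: 7 + 3 + 4 + 5 + 2 + 3 + 0 + 1 + 0 = 25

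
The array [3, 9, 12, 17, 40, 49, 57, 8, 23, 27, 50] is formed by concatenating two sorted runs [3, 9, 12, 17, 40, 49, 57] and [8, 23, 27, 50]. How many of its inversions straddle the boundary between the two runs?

13 split inversions

For each element r of the right run, count left-run elements greater than r:
r = 8: 9, 12, 17, 40, 49, 57 → 6
r = 23: 40, 49, 57 → 3
r = 27: 40, 49, 57 → 3
r = 50: 57 → 1
Cross-inversions: 6 + 3 + 3 + 1 = 13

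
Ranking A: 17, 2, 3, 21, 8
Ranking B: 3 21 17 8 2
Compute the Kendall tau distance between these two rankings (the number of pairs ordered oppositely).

Assign each item its position (1..5) in the first ordering, then rewrite the second ordering as that position sequence:
positions: 17→1, 2→2, 3→3, 21→4, 8→5
second ordering as positions: [3, 4, 1, 5, 2]
Discordant pairs = inversions in this position sequence.
3: 1, 2 → 2
4: 1, 2 → 2
1: 0
5: 2 → 1
2: 0
Total: 2 + 2 + 0 + 1 + 0 = 5

5 discordant pairs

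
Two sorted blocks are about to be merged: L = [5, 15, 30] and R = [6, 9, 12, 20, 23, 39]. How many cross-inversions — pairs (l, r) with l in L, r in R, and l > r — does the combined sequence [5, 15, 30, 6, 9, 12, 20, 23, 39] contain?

Split inversions: 8

Count, for every r in R, how many entries of L exceed r:
r = 6: 15, 30 → 2
r = 9: 15, 30 → 2
r = 12: 15, 30 → 2
r = 20: 30 → 1
r = 23: 30 → 1
r = 39: none → 0
Cross-inversions: 2 + 2 + 2 + 1 + 1 + 0 = 8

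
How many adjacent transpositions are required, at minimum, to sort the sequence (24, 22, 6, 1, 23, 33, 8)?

11

The minimum number of adjacent swaps to sort an array equals its inversion count, since every such swap removes exactly one inversion.
Count inversions — for each element, later elements that are smaller:
24: 22, 6, 1, 23, 8 → 5
22: 6, 1, 8 → 3
6: 1 → 1
1: none → 0
23: 8 → 1
33: 8 → 1
8: none → 0
Total inversions: 5 + 3 + 1 + 0 + 1 + 1 + 0 = 11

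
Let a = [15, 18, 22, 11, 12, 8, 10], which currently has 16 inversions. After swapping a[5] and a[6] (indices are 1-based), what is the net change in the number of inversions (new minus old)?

-1

Positions 5 and 6 hold 12 and 8; after swapping, the array is [15, 18, 22, 11, 8, 12, 10].
Element-by-element contributions:
15: 4
18: 4
22: 4
11: 2
8: 0
12: 1
10: 0
Sum: 4 + 4 + 4 + 2 + 0 + 1 + 0 = 15
Change: 15 − 16 = -1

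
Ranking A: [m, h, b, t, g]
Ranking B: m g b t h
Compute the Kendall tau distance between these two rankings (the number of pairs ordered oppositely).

Assign each item its position (1..5) in the first ordering, then rewrite the second ordering as that position sequence:
positions: m→1, h→2, b→3, t→4, g→5
second ordering as positions: [1, 5, 3, 4, 2]
Discordant pairs = inversions in this position sequence.
1: 0
5: 3, 4, 2 → 3
3: 2 → 1
4: 2 → 1
2: 0
Total: 0 + 3 + 1 + 1 + 0 = 5

Discordant pairs: 5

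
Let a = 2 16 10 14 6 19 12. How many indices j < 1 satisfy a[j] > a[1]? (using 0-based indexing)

The element at index 1 is 16.
Elements before it: 2
None of them are larger than 16.

0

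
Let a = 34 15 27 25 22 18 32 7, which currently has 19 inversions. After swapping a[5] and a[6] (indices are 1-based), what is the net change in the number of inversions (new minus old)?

-1

Positions 5 and 6 hold 22 and 18; after swapping, the array is [34, 15, 27, 25, 18, 22, 32, 7].
Sweep left to right; for each value list the smaller values that follow it:
34: 7
15: 1
27: 4
25: 3
18: 1
22: 1
32: 1
7: 0
Sum: 7 + 1 + 4 + 3 + 1 + 1 + 1 + 0 = 18
Change: 18 − 19 = -1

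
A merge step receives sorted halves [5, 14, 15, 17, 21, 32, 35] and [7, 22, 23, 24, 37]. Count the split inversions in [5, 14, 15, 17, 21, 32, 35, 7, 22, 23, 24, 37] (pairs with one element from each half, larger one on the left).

Take each right-half value and tally the left-half values above it:
r = 7: 14, 15, 17, 21, 32, 35 → 6
r = 22: 32, 35 → 2
r = 23: 32, 35 → 2
r = 24: 32, 35 → 2
r = 37: none → 0
Cross-inversions: 6 + 2 + 2 + 2 + 0 = 12

There are 12 split inversions.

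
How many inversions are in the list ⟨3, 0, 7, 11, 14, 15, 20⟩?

Out-of-order pairs: 1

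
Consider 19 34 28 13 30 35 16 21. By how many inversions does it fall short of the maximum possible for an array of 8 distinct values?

14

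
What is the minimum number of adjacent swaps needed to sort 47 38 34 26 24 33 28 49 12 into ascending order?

Each adjacent swap fixes exactly one inversion, so the minimum swap count equals the number of inversions.
Count inversions — for each element, later elements that are smaller:
47: 38, 34, 26, 24, 33, 28, 12 → 7
38: 34, 26, 24, 33, 28, 12 → 6
34: 26, 24, 33, 28, 12 → 5
26: 24, 12 → 2
24: 12 → 1
33: 28, 12 → 2
28: 12 → 1
49: 12 → 1
12: none → 0
Total inversions: 7 + 6 + 5 + 2 + 1 + 2 + 1 + 1 + 0 = 25

25 adjacent swaps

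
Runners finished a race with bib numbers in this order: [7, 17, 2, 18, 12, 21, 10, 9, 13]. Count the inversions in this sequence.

16 inversions

Element-by-element contributions:
7: 1
17: 5
2: 0
18: 4
12: 2
21: 3
10: 1
9: 0
13: 0
Sum: 1 + 5 + 0 + 4 + 2 + 3 + 1 + 0 + 0 = 16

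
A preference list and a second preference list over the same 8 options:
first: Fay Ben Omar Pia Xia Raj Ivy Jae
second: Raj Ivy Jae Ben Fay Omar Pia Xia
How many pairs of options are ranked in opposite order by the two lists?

Assign each item its position (1..8) in the first ordering, then rewrite the second ordering as that position sequence:
positions: Fay→1, Ben→2, Omar→3, Pia→4, Xia→5, Raj→6, Ivy→7, Jae→8
second ordering as positions: [6, 7, 8, 2, 1, 3, 4, 5]
Discordant pairs = inversions in this position sequence.
6: 2, 1, 3, 4, 5 → 5
7: 2, 1, 3, 4, 5 → 5
8: 2, 1, 3, 4, 5 → 5
2: 1 → 1
1: 0
3: 0
4: 0
5: 0
Total: 5 + 5 + 5 + 1 + 0 + 0 + 0 + 0 = 16

16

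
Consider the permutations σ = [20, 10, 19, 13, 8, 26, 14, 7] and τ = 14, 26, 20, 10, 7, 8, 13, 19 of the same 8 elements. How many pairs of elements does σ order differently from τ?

Assign each item its position (1..8) in the first ordering, then rewrite the second ordering as that position sequence:
positions: 20→1, 10→2, 19→3, 13→4, 8→5, 26→6, 14→7, 7→8
second ordering as positions: [7, 6, 1, 2, 8, 5, 4, 3]
Discordant pairs = inversions in this position sequence.
7: 6, 1, 2, 5, 4, 3 → 6
6: 1, 2, 5, 4, 3 → 5
1: 0
2: 0
8: 5, 4, 3 → 3
5: 4, 3 → 2
4: 3 → 1
3: 0
Total: 6 + 5 + 0 + 0 + 3 + 2 + 1 + 0 = 17

There are 17 discordant pairs.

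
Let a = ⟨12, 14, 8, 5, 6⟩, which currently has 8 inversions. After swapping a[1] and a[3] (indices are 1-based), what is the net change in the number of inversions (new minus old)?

-1

Positions 1 and 3 hold 12 and 8; after swapping, the array is [8, 14, 12, 5, 6].
Sweep left to right; for each value list the smaller values that follow it:
8 → 5, 6 → 2
14 → 12, 5, 6 → 3
12 → 5, 6 → 2
5 → none → 0
6 → none → 0
Sum: 2 + 3 + 2 + 0 + 0 = 7
Change: 7 − 8 = -1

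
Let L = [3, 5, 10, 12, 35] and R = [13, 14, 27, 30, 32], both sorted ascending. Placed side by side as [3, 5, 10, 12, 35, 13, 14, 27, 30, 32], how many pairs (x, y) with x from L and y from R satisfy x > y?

Cross-inversions: 5

For each element r of the right run, count left-run elements greater than r:
r = 13: 35 → 1
r = 14: 35 → 1
r = 27: 35 → 1
r = 30: 35 → 1
r = 32: 35 → 1
Cross-inversions: 1 + 1 + 1 + 1 + 1 = 5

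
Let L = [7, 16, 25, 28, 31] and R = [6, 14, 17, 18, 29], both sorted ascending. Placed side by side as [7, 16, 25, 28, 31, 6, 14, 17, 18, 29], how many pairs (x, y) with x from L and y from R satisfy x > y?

16

Take each right-half value and tally the left-half values above it:
r = 6: 7, 16, 25, 28, 31 → 5
r = 14: 16, 25, 28, 31 → 4
r = 17: 25, 28, 31 → 3
r = 18: 25, 28, 31 → 3
r = 29: 31 → 1
Cross-inversions: 5 + 4 + 3 + 3 + 1 = 16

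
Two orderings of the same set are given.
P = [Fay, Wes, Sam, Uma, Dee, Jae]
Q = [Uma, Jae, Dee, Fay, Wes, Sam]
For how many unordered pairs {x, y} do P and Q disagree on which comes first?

10

Assign each item its position (1..6) in the first ordering, then rewrite the second ordering as that position sequence:
positions: Fay→1, Wes→2, Sam→3, Uma→4, Dee→5, Jae→6
second ordering as positions: [4, 6, 5, 1, 2, 3]
Discordant pairs = inversions in this position sequence.
4: 1, 2, 3 → 3
6: 5, 1, 2, 3 → 4
5: 1, 2, 3 → 3
1: 0
2: 0
3: 0
Total: 3 + 4 + 3 + 0 + 0 + 0 = 10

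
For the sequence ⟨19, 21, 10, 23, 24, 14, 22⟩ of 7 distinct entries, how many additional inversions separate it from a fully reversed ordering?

13 inversions short

Maximum inversions for 7 distinct elements is C(7, 2) = 7·6/2 = 21.
Current inversions — for each element, count later smaller elements:
19: 2
21: 2
10: 0
23: 2
24: 2
14: 0
22: 0
Current total: 2 + 2 + 0 + 2 + 2 + 0 + 0 = 8
Shortfall: 21 − 8 = 13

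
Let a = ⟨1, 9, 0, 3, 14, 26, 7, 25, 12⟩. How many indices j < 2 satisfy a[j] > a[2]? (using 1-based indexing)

The element at index 2 is 9.
Elements before it: 1
None of them are larger than 9.

0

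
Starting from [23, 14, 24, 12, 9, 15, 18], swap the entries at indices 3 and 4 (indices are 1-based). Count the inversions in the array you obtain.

Positions 3 and 4 hold 24 and 12; after swapping, the array is [23, 14, 12, 24, 9, 15, 18].
Sweep left to right; for each value list the smaller values that follow it:
23: 5
14: 2
12: 1
24: 3
9: 0
15: 0
18: 0
Sum: 5 + 2 + 1 + 3 + 0 + 0 + 0 = 11

11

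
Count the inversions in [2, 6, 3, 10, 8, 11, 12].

Count, for each position, how many later elements it exceeds:
2 → none → 0
6 → 3 → 1
3 → none → 0
10 → 8 → 1
8 → none → 0
11 → none → 0
12 → none → 0
Sum: 0 + 1 + 0 + 1 + 0 + 0 + 0 = 2

2 inversions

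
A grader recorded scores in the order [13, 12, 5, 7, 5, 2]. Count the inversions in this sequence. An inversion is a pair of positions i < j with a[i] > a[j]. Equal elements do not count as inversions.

For each element, count later entries that are smaller:
13: 5
12: 4
5: 1
7: 2
5: 1
2: 0
Sum: 5 + 4 + 1 + 2 + 1 + 0 = 13

There are 13 inversions.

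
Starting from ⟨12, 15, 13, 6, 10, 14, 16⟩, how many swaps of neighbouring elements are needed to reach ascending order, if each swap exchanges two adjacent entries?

Minimum adjacent swaps = number of inversions (each swap of adjacent out-of-order elements removes one inversion and no swap can remove more).
Count inversions — for each element, later elements that are smaller:
12: 6, 10 → 2
15: 13, 6, 10, 14 → 4
13: 6, 10 → 2
6: none → 0
10: none → 0
14: none → 0
16: none → 0
Total inversions: 2 + 4 + 2 + 0 + 0 + 0 + 0 = 8

8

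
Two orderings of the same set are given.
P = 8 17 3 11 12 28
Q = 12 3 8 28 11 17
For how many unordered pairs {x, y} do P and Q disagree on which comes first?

9 disagreeing pairs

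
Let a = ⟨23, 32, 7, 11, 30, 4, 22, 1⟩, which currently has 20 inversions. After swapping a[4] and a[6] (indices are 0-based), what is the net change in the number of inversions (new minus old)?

-1

Positions 4 and 6 hold 30 and 22; after swapping, the array is [23, 32, 7, 11, 22, 4, 30, 1].
Sweep left to right; for each value list the smaller values that follow it:
23: 5
32: 6
7: 2
11: 2
22: 2
4: 1
30: 1
1: 0
Sum: 5 + 6 + 2 + 2 + 2 + 1 + 1 + 0 = 19
Change: 19 − 20 = -1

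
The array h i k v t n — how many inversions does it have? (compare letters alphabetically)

Inversion pairs (indices are 0-based):
(3,4): v > t
(3,5): v > n
(4,5): t > n
That's 3 pairs.

3 inversions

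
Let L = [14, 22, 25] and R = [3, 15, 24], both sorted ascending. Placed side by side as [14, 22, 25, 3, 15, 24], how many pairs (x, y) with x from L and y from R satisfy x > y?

For each element r of the right run, count left-run elements greater than r:
r = 3: 14, 22, 25 → 3
r = 15: 22, 25 → 2
r = 24: 25 → 1
Cross-inversions: 3 + 2 + 1 = 6

6 split inversions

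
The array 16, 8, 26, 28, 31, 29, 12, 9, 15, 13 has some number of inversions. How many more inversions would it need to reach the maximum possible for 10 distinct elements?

21

Maximum inversions for 10 distinct elements is C(10, 2) = 10·9/2 = 45.
Current inversions — for each element, count later smaller elements:
16: 5
8: 0
26: 4
28: 4
31: 5
29: 4
12: 1
9: 0
15: 1
13: 0
Current total: 5 + 0 + 4 + 4 + 5 + 4 + 1 + 0 + 1 + 0 = 24
Shortfall: 45 − 24 = 21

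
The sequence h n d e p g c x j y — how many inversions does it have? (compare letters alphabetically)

Sweep left to right; for each value list the smaller values that follow it:
h → d, e, g, c → 4
n → d, e, g, c, j → 5
d → c → 1
e → c → 1
p → g, c, j → 3
g → c → 1
c → none → 0
x → j → 1
j → none → 0
y → none → 0
Sum: 4 + 5 + 1 + 1 + 3 + 1 + 0 + 1 + 0 + 0 = 16

16 inversions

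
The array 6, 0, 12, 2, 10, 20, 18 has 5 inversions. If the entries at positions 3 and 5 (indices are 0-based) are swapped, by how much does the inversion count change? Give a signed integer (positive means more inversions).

Positions 3 and 5 hold 2 and 20; after swapping, the array is [6, 0, 12, 20, 10, 2, 18].
Count, for each position, how many later elements it exceeds:
6: 2
0: 0
12: 2
20: 3
10: 1
2: 0
18: 0
Sum: 2 + 0 + 2 + 3 + 1 + 0 + 0 = 8
Change: 8 − 5 = +3

+3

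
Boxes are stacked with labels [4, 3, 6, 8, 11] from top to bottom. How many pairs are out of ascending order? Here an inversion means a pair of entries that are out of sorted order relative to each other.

1 out-of-order pair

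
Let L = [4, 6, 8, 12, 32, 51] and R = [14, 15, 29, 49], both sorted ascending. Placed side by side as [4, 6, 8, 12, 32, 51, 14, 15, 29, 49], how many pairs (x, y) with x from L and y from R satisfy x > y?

There are 7 split inversions.

Take each right-half value and tally the left-half values above it:
r = 14: 32, 51 → 2
r = 15: 32, 51 → 2
r = 29: 32, 51 → 2
r = 49: 51 → 1
Cross-inversions: 2 + 2 + 2 + 1 = 7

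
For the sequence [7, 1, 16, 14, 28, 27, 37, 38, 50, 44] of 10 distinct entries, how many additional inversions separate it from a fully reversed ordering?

Maximum inversions for 10 distinct elements is C(10, 2) = 10·9/2 = 45.
Current inversions — for each element, count later smaller elements:
7: 1
1: 0
16: 1
14: 0
28: 1
27: 0
37: 0
38: 0
50: 1
44: 0
Current total: 1 + 0 + 1 + 0 + 1 + 0 + 0 + 0 + 1 + 0 = 4
Shortfall: 45 − 4 = 41

41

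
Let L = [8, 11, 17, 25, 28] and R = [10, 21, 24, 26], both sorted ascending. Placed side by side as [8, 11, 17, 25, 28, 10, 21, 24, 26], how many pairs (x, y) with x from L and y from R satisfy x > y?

9 split inversions

Take each right-half value and tally the left-half values above it:
r = 10: 11, 17, 25, 28 → 4
r = 21: 25, 28 → 2
r = 24: 25, 28 → 2
r = 26: 28 → 1
Cross-inversions: 4 + 2 + 2 + 1 = 9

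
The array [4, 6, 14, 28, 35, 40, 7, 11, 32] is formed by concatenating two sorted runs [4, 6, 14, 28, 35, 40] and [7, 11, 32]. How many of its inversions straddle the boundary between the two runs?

For each element r of the right run, count left-run elements greater than r:
r = 7: 14, 28, 35, 40 → 4
r = 11: 14, 28, 35, 40 → 4
r = 32: 35, 40 → 2
Cross-inversions: 4 + 4 + 2 = 10

10 cross-inversions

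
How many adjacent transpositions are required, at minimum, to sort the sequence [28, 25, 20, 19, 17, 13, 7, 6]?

28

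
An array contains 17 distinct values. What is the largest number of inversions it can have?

136

A reversed (strictly descending) arrangement makes every pair an inversion, giving C(17, 2) inversions.
C(17, 2) = 17·16/2 = 136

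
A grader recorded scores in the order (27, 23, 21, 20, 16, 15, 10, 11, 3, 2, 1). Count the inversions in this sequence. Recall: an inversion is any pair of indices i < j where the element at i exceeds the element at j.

For each element, count later entries that are smaller:
27: 10
23: 9
21: 8
20: 7
16: 6
15: 5
10: 3
11: 3
3: 2
2: 1
1: 0
Sum: 10 + 9 + 8 + 7 + 6 + 5 + 3 + 3 + 2 + 1 + 0 = 54

54 inversions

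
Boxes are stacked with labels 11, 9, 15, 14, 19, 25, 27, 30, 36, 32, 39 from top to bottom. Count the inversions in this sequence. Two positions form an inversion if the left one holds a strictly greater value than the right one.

Element-by-element contributions:
11: 1
9: 0
15: 1
14: 0
19: 0
25: 0
27: 0
30: 0
36: 1
32: 0
39: 0
Sum: 1 + 0 + 1 + 0 + 0 + 0 + 0 + 0 + 1 + 0 + 0 = 3

3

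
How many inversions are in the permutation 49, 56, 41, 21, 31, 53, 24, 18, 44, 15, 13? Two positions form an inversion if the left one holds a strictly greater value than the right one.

Sweep left to right; for each value list the smaller values that follow it:
49: 8
56: 9
41: 6
21: 3
31: 4
53: 5
24: 3
18: 2
44: 2
15: 1
13: 0
Sum: 8 + 9 + 6 + 3 + 4 + 5 + 3 + 2 + 2 + 1 + 0 = 43

There are 43 out-of-order pairs.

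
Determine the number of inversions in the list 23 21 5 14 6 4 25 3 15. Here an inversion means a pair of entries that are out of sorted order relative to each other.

23 out-of-order pairs

Element-by-element contributions:
23: 7
21: 6
5: 2
14: 3
6: 2
4: 1
25: 2
3: 0
15: 0
Sum: 7 + 6 + 2 + 3 + 2 + 1 + 2 + 0 + 0 = 23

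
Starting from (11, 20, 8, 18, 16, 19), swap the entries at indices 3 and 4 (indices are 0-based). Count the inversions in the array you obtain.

There are 5 inversions.

Positions 3 and 4 hold 18 and 16; after swapping, the array is [11, 20, 8, 16, 18, 19].
Sweep left to right; for each value list the smaller values that follow it:
11: 1
20: 4
8: 0
16: 0
18: 0
19: 0
Sum: 1 + 4 + 0 + 0 + 0 + 0 = 5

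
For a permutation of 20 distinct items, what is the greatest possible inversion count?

A reversed (strictly descending) arrangement makes every pair an inversion, giving C(20, 2) inversions.
C(20, 2) = 20·19/2 = 190

There are 190 inversions.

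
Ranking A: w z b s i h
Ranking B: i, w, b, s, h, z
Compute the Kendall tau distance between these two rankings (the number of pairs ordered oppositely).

Assign each item its position (1..6) in the first ordering, then rewrite the second ordering as that position sequence:
positions: w→1, z→2, b→3, s→4, i→5, h→6
second ordering as positions: [5, 1, 3, 4, 6, 2]
Discordant pairs = inversions in this position sequence.
5: 1, 3, 4, 2 → 4
1: 0
3: 2 → 1
4: 2 → 1
6: 2 → 1
2: 0
Total: 4 + 0 + 1 + 1 + 1 + 0 = 7

Discordant pairs: 7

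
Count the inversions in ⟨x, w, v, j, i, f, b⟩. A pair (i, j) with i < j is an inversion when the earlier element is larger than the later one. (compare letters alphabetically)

Sweep left to right; for each value list the smaller values that follow it:
x → w, v, j, i, f, b → 6
w → v, j, i, f, b → 5
v → j, i, f, b → 4
j → i, f, b → 3
i → f, b → 2
f → b → 1
b → none → 0
Sum: 6 + 5 + 4 + 3 + 2 + 1 + 0 = 21

21 inversions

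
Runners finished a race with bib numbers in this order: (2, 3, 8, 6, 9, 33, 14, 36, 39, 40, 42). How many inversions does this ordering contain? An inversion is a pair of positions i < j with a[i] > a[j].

2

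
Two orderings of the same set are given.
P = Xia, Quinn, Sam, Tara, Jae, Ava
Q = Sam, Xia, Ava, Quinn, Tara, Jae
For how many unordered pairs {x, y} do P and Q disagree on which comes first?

5 disagreeing pairs

Assign each item its position (1..6) in the first ordering, then rewrite the second ordering as that position sequence:
positions: Xia→1, Quinn→2, Sam→3, Tara→4, Jae→5, Ava→6
second ordering as positions: [3, 1, 6, 2, 4, 5]
Discordant pairs = inversions in this position sequence.
3: 1, 2 → 2
1: 0
6: 2, 4, 5 → 3
2: 0
4: 0
5: 0
Total: 2 + 0 + 3 + 0 + 0 + 0 = 5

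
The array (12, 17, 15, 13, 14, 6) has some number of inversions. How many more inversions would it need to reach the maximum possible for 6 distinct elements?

5 inversions short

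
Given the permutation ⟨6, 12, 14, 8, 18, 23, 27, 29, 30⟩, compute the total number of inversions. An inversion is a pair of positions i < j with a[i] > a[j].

Count, for each position, how many later elements it exceeds:
6 → none → 0
12 → 8 → 1
14 → 8 → 1
8 → none → 0
18 → none → 0
23 → none → 0
27 → none → 0
29 → none → 0
30 → none → 0
Sum: 0 + 1 + 1 + 0 + 0 + 0 + 0 + 0 + 0 = 2

2 out-of-order pairs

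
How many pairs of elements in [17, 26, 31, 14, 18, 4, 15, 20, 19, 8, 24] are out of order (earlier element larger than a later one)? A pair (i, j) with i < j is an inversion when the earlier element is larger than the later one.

There are 29 inversions.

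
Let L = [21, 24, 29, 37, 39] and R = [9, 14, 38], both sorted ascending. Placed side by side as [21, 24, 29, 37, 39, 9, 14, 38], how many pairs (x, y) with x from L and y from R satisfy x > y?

11

Count, for every r in R, how many entries of L exceed r:
r = 9: 21, 24, 29, 37, 39 → 5
r = 14: 21, 24, 29, 37, 39 → 5
r = 38: 39 → 1
Cross-inversions: 5 + 5 + 1 = 11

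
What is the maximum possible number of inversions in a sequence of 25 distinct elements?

300

A reversed (strictly descending) arrangement makes every pair an inversion, giving C(25, 2) inversions.
C(25, 2) = 25·24/2 = 300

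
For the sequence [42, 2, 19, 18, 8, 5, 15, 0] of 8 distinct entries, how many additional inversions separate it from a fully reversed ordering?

7

Maximum inversions for 8 distinct elements is C(8, 2) = 8·7/2 = 28.
Current inversions — for each element, count later smaller elements:
42: 7
2: 1
19: 5
18: 4
8: 2
5: 1
15: 1
0: 0
Current total: 7 + 1 + 5 + 4 + 2 + 1 + 1 + 0 = 21
Shortfall: 28 − 21 = 7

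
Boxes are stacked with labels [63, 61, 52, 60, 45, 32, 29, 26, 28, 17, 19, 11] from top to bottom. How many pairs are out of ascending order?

Inversions: 63

Count, for each position, how many later elements it exceeds:
63: 11
61: 10
52: 8
60: 8
45: 7
32: 6
29: 5
26: 3
28: 3
17: 1
19: 1
11: 0
Sum: 11 + 10 + 8 + 8 + 7 + 6 + 5 + 3 + 3 + 1 + 1 + 0 = 63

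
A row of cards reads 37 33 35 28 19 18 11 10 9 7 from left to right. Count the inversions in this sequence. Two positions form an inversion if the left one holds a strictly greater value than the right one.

44

Element-by-element contributions:
37 → 33, 35, 28, 19, 18, 11, 10, 9, 7 → 9
33 → 28, 19, 18, 11, 10, 9, 7 → 7
35 → 28, 19, 18, 11, 10, 9, 7 → 7
28 → 19, 18, 11, 10, 9, 7 → 6
19 → 18, 11, 10, 9, 7 → 5
18 → 11, 10, 9, 7 → 4
11 → 10, 9, 7 → 3
10 → 9, 7 → 2
9 → 7 → 1
7 → none → 0
Sum: 9 + 7 + 7 + 6 + 5 + 4 + 3 + 2 + 1 + 0 = 44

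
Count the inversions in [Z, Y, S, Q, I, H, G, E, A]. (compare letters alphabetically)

36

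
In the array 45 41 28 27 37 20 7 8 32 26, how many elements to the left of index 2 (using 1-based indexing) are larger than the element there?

The element at index 2 is 41.
Elements before it: 45
Those larger than 41: 45

1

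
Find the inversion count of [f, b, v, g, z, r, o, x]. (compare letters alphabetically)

8

For each element, count later entries that are smaller:
f: 1
b: 0
v: 3
g: 0
z: 3
r: 1
o: 0
x: 0
Sum: 1 + 0 + 3 + 0 + 3 + 1 + 0 + 0 = 8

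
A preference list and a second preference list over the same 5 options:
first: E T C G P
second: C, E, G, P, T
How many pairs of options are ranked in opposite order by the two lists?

Assign each item its position (1..5) in the first ordering, then rewrite the second ordering as that position sequence:
positions: E→1, T→2, C→3, G→4, P→5
second ordering as positions: [3, 1, 4, 5, 2]
Discordant pairs = inversions in this position sequence.
3: 1, 2 → 2
1: 0
4: 2 → 1
5: 2 → 1
2: 0
Total: 2 + 0 + 1 + 1 + 0 = 4

4 pairs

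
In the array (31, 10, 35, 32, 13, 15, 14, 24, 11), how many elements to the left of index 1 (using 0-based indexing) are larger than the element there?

1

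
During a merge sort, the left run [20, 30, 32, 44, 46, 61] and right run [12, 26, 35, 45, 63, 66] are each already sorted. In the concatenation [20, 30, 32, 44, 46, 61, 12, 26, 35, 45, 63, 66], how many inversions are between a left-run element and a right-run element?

16 split inversions

For each element r of the right run, count left-run elements greater than r:
r = 12: 20, 30, 32, 44, 46, 61 → 6
r = 26: 30, 32, 44, 46, 61 → 5
r = 35: 44, 46, 61 → 3
r = 45: 46, 61 → 2
r = 63: none → 0
r = 66: none → 0
Cross-inversions: 6 + 5 + 3 + 2 + 0 + 0 = 16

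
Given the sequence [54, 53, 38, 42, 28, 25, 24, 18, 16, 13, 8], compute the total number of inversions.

There are 54 inversions.

For each element, count later entries that are smaller:
54 → 53, 38, 42, 28, 25, 24, 18, 16, 13, 8 → 10
53 → 38, 42, 28, 25, 24, 18, 16, 13, 8 → 9
38 → 28, 25, 24, 18, 16, 13, 8 → 7
42 → 28, 25, 24, 18, 16, 13, 8 → 7
28 → 25, 24, 18, 16, 13, 8 → 6
25 → 24, 18, 16, 13, 8 → 5
24 → 18, 16, 13, 8 → 4
18 → 16, 13, 8 → 3
16 → 13, 8 → 2
13 → 8 → 1
8 → none → 0
Sum: 10 + 9 + 7 + 7 + 6 + 5 + 4 + 3 + 2 + 1 + 0 = 54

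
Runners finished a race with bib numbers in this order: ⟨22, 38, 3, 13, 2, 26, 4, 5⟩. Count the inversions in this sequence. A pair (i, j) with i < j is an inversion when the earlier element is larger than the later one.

For each element, count later entries that are smaller:
22: 5
38: 6
3: 1
13: 3
2: 0
26: 2
4: 0
5: 0
Sum: 5 + 6 + 1 + 3 + 0 + 2 + 0 + 0 = 17

Inversions: 17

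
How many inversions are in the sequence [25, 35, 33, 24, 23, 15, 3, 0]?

Element-by-element contributions:
25 → 24, 23, 15, 3, 0 → 5
35 → 33, 24, 23, 15, 3, 0 → 6
33 → 24, 23, 15, 3, 0 → 5
24 → 23, 15, 3, 0 → 4
23 → 15, 3, 0 → 3
15 → 3, 0 → 2
3 → 0 → 1
0 → none → 0
Sum: 5 + 6 + 5 + 4 + 3 + 2 + 1 + 0 = 26

26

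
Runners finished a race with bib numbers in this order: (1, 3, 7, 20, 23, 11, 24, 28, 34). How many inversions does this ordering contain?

2

Element-by-element contributions:
1 → none → 0
3 → none → 0
7 → none → 0
20 → 11 → 1
23 → 11 → 1
11 → none → 0
24 → none → 0
28 → none → 0
34 → none → 0
Sum: 0 + 0 + 0 + 1 + 1 + 0 + 0 + 0 + 0 = 2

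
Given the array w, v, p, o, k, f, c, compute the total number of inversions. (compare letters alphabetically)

There are 21 inversions.

Element-by-element contributions:
w: 6
v: 5
p: 4
o: 3
k: 2
f: 1
c: 0
Sum: 6 + 5 + 4 + 3 + 2 + 1 + 0 = 21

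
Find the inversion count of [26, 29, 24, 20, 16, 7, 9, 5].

For each element, count later entries that are smaller:
26: 6
29: 6
24: 5
20: 4
16: 3
7: 1
9: 1
5: 0
Sum: 6 + 6 + 5 + 4 + 3 + 1 + 1 + 0 = 26

26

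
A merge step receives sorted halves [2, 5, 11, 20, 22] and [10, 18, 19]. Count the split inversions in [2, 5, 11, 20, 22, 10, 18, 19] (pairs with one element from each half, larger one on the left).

For each element r of the right run, count left-run elements greater than r:
r = 10: 11, 20, 22 → 3
r = 18: 20, 22 → 2
r = 19: 20, 22 → 2
Cross-inversions: 3 + 2 + 2 = 7

7 split inversions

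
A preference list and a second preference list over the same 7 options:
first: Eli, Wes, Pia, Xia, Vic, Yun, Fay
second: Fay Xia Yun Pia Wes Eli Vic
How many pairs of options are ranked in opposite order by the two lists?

16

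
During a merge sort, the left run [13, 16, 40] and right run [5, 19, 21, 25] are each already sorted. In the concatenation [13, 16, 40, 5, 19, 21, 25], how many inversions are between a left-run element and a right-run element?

6 cross-inversions

Count, for every r in R, how many entries of L exceed r:
r = 5: 13, 16, 40 → 3
r = 19: 40 → 1
r = 21: 40 → 1
r = 25: 40 → 1
Cross-inversions: 3 + 1 + 1 + 1 = 6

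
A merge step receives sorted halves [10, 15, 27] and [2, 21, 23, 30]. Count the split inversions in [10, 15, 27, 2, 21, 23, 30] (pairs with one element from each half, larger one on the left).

Take each right-half value and tally the left-half values above it:
r = 2: 10, 15, 27 → 3
r = 21: 27 → 1
r = 23: 27 → 1
r = 30: none → 0
Cross-inversions: 3 + 1 + 1 + 0 = 5

5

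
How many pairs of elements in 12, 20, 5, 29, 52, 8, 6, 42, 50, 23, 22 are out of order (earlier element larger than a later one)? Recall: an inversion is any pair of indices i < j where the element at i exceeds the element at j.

22 inversions

Element-by-element contributions:
12: 3
20: 3
5: 0
29: 4
52: 6
8: 1
6: 0
42: 2
50: 2
23: 1
22: 0
Sum: 3 + 3 + 0 + 4 + 6 + 1 + 0 + 2 + 2 + 1 + 0 = 22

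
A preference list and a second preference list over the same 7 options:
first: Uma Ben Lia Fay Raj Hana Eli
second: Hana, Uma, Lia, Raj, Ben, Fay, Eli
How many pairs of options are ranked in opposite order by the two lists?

There are 8 pairs.

Assign each item its position (1..7) in the first ordering, then rewrite the second ordering as that position sequence:
positions: Uma→1, Ben→2, Lia→3, Fay→4, Raj→5, Hana→6, Eli→7
second ordering as positions: [6, 1, 3, 5, 2, 4, 7]
Discordant pairs = inversions in this position sequence.
6: 1, 3, 5, 2, 4 → 5
1: 0
3: 2 → 1
5: 2, 4 → 2
2: 0
4: 0
7: 0
Total: 5 + 0 + 1 + 2 + 0 + 0 + 0 = 8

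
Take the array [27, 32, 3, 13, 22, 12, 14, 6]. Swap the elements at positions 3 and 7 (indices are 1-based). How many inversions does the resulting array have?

Positions 3 and 7 hold 3 and 14; after swapping, the array is [27, 32, 14, 13, 22, 12, 3, 6].
For each element, count later entries that are smaller:
27: 6
32: 6
14: 4
13: 3
22: 3
12: 2
3: 0
6: 0
Sum: 6 + 6 + 4 + 3 + 3 + 2 + 0 + 0 = 24

There are 24 inversions.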